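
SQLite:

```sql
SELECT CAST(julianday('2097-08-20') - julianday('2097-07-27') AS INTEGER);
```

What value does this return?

4 days remain in July 2097 after the 27th (31 − 27).
Then 20 days into August 2097.
Total: 4 + 20 = 24.

24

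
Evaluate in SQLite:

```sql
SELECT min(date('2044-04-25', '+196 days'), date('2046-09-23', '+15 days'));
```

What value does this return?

date('2044-04-25', '+196 days') → 2044-11-07.
date('2046-09-23', '+15 days') → 2046-10-08.
Earlier of the two is 2044-11-07.

2044-11-07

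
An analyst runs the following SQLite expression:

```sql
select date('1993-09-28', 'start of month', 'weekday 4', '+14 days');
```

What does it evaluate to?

`start of month` rewinds 1993-09-28 to 1993-09-01.
`weekday 4` advances to the next Thursday; 1993-09-01 is a Wednesday, so it moves forward to 1993-09-02.
Advancing 14 more days within September lands on 1993-09-16.

1993-09-16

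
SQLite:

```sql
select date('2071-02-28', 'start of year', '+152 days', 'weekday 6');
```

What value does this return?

`start of year` rewinds 2071-02-28 to 2071-01-01.
Applying '+152 days' to 2071-01-01: counting 152 days forward gives 2071-06-02.
`weekday 6` advances to the next Saturday; 2071-06-02 is a Tuesday, so it moves forward to 2071-06-06.

2071-06-06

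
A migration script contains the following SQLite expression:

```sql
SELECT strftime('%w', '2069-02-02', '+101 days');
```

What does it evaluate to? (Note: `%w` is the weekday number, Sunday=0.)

First apply '+101 days': 2069-02-02 → 2069-05-14.
2069-05-14 is a Tuesday; with Sunday=0 that is 2.

2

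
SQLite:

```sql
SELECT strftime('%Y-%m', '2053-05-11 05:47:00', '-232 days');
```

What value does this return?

First apply '-232 days': 2053-05-11 05:47:00 → 2052-09-21 05:47:00.
`%Y-%m` extracts the year-month: 2052-09.

2052-09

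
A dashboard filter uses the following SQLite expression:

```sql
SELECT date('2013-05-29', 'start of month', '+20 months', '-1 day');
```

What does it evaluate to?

`start of month` rewinds 2013-05-29 to 2013-05-01.
Adding +20 months to 2013-05-01 gives 2015-01-01.
Going back 1 day from 2015-01-01 reaches 2014-12-31 (last day of December, 31 days).

2014-12-31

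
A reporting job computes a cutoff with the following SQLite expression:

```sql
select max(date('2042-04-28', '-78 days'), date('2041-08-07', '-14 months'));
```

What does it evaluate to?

date('2042-04-28', '-78 days') → 2042-02-09.
date('2041-08-07', '-14 months') → 2040-06-07.
Later of the two is 2042-02-09.

2042-02-09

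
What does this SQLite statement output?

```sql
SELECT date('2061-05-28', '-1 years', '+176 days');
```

2060-11-20

Adding -1 year to 2061-05-28 gives 2060-05-28.
Applying '+176 days' to 2060-05-28: counting 176 days forward gives 2060-11-20.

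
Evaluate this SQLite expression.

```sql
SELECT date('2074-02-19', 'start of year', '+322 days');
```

2074-11-19

`start of year` rewinds 2074-02-19 to 2074-01-01.
Applying '+322 days' to 2074-01-01: counting 322 days forward gives 2074-11-19.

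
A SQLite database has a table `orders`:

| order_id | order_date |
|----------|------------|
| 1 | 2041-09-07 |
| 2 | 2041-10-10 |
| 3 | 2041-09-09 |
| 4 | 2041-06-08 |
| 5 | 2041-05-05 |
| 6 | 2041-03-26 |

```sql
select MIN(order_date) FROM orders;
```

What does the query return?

MIN over {2041-03-26, 2041-05-05, 2041-06-08, 2041-09-07, 2041-09-09, 2041-10-10}.

2041-03-26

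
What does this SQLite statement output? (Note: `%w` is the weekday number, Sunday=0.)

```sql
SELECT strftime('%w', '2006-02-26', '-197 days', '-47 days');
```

1

First apply '-197 days', '-47 days': 2006-02-26 → 2005-06-27.
2005-06-27 is a Monday; with Sunday=0 that is 1.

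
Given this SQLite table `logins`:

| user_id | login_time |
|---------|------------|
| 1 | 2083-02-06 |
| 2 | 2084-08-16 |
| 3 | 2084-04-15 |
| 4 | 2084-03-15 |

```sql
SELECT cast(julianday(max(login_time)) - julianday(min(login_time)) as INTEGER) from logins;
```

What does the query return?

MIN = 2083-02-06, MAX = 2084-08-16.
22 days remain in February 2083 after the 6th (28 − 6).
Full months from March 2083 through July 2084 contribute their day counts.
Then 16 days into August 2084.
Total: 22 + 31 + 30 + 31 + 30 + 31 + 31 + 30 + 31 + 30 + 31 + 31 + 29 + 31 + 30 + 31 + 30 + 31 + 16 = 557.

557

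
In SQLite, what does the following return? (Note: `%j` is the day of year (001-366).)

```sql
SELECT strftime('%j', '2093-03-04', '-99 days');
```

First apply '-99 days': 2093-03-04 → 2092-11-25.
Day-of-year for 2092-11-25: days since 2092-01-01 inclusive = 330, zero-padded to 330.

330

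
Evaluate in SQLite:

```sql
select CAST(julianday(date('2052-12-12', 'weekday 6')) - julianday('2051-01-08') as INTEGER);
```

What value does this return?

`weekday 6` advances to the next Saturday; 2052-12-12 is a Thursday, so it moves forward to 2052-12-14.
23 days remain in January 2051 after the 8th (31 − 8).
Full months from February 2051 through November 2052 contribute their day counts.
Then 14 days into December 2052.
Total: 23 + 28 + 31 + 30 + 31 + 30 + 31 + 31 + 30 + 31 + 30 + 31 + 31 + 29 + 31 + 30 + 31 + 30 + 31 + 31 + 30 + 31 + 30 + 14 = 706.

706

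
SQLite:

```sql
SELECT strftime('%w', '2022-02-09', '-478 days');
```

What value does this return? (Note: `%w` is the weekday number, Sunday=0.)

1

First apply '-478 days': 2022-02-09 → 2020-10-19.
2020-10-19 is a Monday; with Sunday=0 that is 1.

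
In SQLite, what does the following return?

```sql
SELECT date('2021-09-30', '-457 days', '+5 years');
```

Applying '-457 days' to 2021-09-30: counting 457 days back gives 2020-06-30.
Adding +5 years to 2020-06-30 gives 2025-06-30.

2025-06-30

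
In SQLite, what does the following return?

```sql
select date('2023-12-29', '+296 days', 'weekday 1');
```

Applying '+296 days' to 2023-12-29: counting 296 days forward gives 2024-10-20.
`weekday 1` advances to the next Monday; 2024-10-20 is a Sunday, so it moves forward to 2024-10-21.

2024-10-21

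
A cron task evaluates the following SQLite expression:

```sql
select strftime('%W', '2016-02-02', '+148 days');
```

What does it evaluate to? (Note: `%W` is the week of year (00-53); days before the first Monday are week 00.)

26

First apply '+148 days': 2016-02-02 → 2016-06-29.
2016-06-29 is a Wednesday. SQLite's %W counts Mondays since the year started; the result is 26.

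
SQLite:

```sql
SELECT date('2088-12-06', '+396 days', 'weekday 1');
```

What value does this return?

Applying '+396 days' to 2088-12-06: counting 396 days forward gives 2090-01-06.
`weekday 1` advances to the next Monday; 2090-01-06 is a Friday, so it moves forward to 2090-01-09.

2090-01-09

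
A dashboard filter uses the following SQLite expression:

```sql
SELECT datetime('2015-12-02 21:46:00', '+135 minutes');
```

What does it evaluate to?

135 minutes = 2h 15m; +135 minutes from 2015-12-02 21:46:00 is 2015-12-03 00:01:00 (crosses midnight).

2015-12-03 00:01:00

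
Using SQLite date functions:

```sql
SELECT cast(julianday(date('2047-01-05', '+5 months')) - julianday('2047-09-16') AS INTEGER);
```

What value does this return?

Adding +5 months to 2047-01-05 gives 2047-06-05.
25 days remain in June 2047 after the 5th (30 − 5).
July 2047: 31 days.
August 2047: 31 days.
Then 16 days into September 2047.
Total: 25 + 31 + 31 + 16 = 103.
The subtraction is earlier − later, so the result is −103 → -103.

-103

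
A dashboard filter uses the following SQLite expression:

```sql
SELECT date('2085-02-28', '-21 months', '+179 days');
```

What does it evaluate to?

Adding -21 months to 2085-02-28 gives 2083-05-28.
Applying '+179 days' to 2083-05-28: counting 179 days forward gives 2083-11-23.

2083-11-23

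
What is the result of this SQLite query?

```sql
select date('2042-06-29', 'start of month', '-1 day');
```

2042-05-31

`start of month` rewinds 2042-06-29 to 2042-06-01.
Going back 1 day from 2042-06-01 reaches 2042-05-31 (last day of May, 31 days).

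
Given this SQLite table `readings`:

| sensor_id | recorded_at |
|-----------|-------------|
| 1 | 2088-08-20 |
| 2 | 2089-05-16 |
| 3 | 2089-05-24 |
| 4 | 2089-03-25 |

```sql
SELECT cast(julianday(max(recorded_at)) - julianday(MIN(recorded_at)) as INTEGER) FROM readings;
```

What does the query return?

MIN = 2088-08-20, MAX = 2089-05-24.
11 days remain in August 2088 after the 20th (31 − 20).
Full months from September 2088 through April 2089 contribute their day counts.
Then 24 days into May 2089.
Total: 11 + 30 + 31 + 30 + 31 + 31 + 28 + 31 + 30 + 24 = 277.

277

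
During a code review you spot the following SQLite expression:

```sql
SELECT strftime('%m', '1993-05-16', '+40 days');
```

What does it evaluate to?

First apply '+40 days': 1993-05-16 → 1993-06-25.
`%m` extracts the 2-digit month (01-12): 06.

06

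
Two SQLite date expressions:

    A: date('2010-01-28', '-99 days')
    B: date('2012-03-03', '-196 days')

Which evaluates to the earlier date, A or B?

A

A = 2009-10-21.
B = 2011-08-20.
A is earlier.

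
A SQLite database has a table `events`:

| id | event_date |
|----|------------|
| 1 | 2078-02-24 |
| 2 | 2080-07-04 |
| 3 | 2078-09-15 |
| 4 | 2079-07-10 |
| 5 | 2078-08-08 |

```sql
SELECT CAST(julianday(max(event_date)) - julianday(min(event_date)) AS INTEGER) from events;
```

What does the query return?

861

MIN = 2078-02-24, MAX = 2080-07-04.
4 days remain in February 2078 after the 24th (28 − 24).
Full months from March 2078 through June 2080 contribute their day counts.
Then 4 days into July 2080.
Total: 4 + 31 + 30 + 31 + 30 + 31 + 31 + 30 + 31 + 30 + 31 + 31 + 28 + 31 + 30 + 31 + 30 + 31 + 31 + 30 + 31 + 30 + 31 + 31 + 29 + 31 + 30 + 31 + 30 + 4 = 861.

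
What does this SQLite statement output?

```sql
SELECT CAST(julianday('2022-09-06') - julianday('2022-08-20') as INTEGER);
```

17

11 days remain in August 2022 after the 20th (31 − 20).
Then 6 days into September 2022.
Total: 11 + 6 = 17.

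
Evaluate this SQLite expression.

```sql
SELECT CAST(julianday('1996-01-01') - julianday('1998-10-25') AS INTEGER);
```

30 days remain in January 1996 after the 1st (31 − 1).
Full months from February 1996 through September 1998 contribute their day counts.
Then 25 days into October 1998.
Total: 30 + 29 + 31 + 30 + 31 + 30 + 31 + 31 + 30 + 31 + 30 + 31 + 31 + 28 + 31 + 30 + 31 + 30 + 31 + 31 + 30 + 31 + 30 + 31 + 31 + 28 + 31 + 30 + 31 + 30 + 31 + 31 + 30 + 25 = 1028.
The subtraction is earlier − later, so the result is −1028 → -1028.

-1028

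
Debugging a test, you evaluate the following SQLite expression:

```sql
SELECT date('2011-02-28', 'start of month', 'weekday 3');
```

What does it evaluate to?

`start of month` rewinds 2011-02-28 to 2011-02-01.
`weekday 3` advances to the next Wednesday; 2011-02-01 is a Tuesday, so it moves forward to 2011-02-02.

2011-02-02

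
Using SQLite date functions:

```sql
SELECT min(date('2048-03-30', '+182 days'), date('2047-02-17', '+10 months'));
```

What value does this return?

date('2048-03-30', '+182 days') → 2048-09-28.
date('2047-02-17', '+10 months') → 2047-12-17.
Earlier of the two is 2047-12-17.

2047-12-17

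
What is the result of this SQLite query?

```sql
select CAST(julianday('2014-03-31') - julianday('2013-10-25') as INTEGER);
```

157

6 days remain in October 2013 after the 25th (31 − 25).
November 2013: 30 days.
December 2013: 31 days.
January 2014: 31 days.
February 2014: 28 days.
Then 31 days into March 2014.
Total: 6 + 30 + 31 + 31 + 28 + 31 = 157.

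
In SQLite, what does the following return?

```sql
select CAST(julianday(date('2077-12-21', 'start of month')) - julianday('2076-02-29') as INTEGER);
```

`start of month` rewinds 2077-12-21 to 2077-12-01.
0 days remain in February 2076 after the 29th (29 − 29).
Full months from March 2076 through November 2077 contribute their day counts.
Then 1 day into December 2077.
Total: 0 + 31 + 30 + 31 + 30 + 31 + 31 + 30 + 31 + 30 + 31 + 31 + 28 + 31 + 30 + 31 + 30 + 31 + 31 + 30 + 31 + 30 + 1 = 641.

641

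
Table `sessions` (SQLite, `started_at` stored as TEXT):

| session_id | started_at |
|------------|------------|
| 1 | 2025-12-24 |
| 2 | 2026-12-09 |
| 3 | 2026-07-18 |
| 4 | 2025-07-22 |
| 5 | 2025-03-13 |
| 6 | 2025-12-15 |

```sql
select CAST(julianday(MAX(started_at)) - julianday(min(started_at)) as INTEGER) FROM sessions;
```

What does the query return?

636

MIN = 2025-03-13, MAX = 2026-12-09.
18 days remain in March 2025 after the 13th (31 − 13).
Full months from April 2025 through November 2026 contribute their day counts.
Then 9 days into December 2026.
Total: 18 + 30 + 31 + 30 + 31 + 31 + 30 + 31 + 30 + 31 + 31 + 28 + 31 + 30 + 31 + 30 + 31 + 31 + 30 + 31 + 30 + 9 = 636.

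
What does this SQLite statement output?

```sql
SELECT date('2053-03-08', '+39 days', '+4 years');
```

March 2053 has 31 days; 23 remain after the 8th, so 24 days reach 2053-04-01.
Advancing 15 more days within April lands on 2053-04-16.
Adding +4 years to 2053-04-16 gives 2057-04-16.

2057-04-16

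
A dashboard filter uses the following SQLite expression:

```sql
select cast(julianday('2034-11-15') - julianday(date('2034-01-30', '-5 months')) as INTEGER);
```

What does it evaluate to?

Adding -5 months to 2034-01-30 gives 2033-08-30.
1 day remains in August 2033 after the 30th (31 − 30).
Full months from September 2033 through October 2034 contribute their day counts.
Then 15 days into November 2034.
Total: 1 + 30 + 31 + 30 + 31 + 31 + 28 + 31 + 30 + 31 + 30 + 31 + 31 + 30 + 31 + 15 = 442.

442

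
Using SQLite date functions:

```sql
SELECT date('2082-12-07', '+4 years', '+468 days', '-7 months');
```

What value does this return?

Adding +4 years to 2082-12-07 gives 2086-12-07.
Applying '+468 days' to 2086-12-07: counting 468 days forward gives 2088-03-19.
Adding -7 months to 2088-03-19 gives 2087-08-19.

2087-08-19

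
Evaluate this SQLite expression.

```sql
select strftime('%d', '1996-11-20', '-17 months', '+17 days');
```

First apply '-17 months', '+17 days': 1996-11-20 → 1995-07-07.
`%d` extracts the 2-digit day of month: 07.

07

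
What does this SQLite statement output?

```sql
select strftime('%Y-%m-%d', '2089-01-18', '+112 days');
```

2089-05-10

First apply '+112 days': 2089-01-18 → 2089-05-10.
`%Y-%m-%d` extracts the ISO date: 2089-05-10.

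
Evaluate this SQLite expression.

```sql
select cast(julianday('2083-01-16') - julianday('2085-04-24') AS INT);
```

15 days remain in January 2083 after the 16th (31 − 16).
Full months from February 2083 through March 2085 contribute their day counts.
Then 24 days into April 2085.
Total: 15 + 28 + 31 + 30 + 31 + 30 + 31 + 31 + 30 + 31 + 30 + 31 + 31 + 29 + 31 + 30 + 31 + 30 + 31 + 31 + 30 + 31 + 30 + 31 + 31 + 28 + 31 + 24 = 829.
The subtraction is earlier − later, so the result is −829 → -829.

-829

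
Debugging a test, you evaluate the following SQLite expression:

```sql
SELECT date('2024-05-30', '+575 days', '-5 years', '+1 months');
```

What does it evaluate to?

2021-01-26

Applying '+575 days' to 2024-05-30: counting 575 days forward gives 2025-12-26.
Adding -5 years to 2025-12-26 gives 2020-12-26.
Adding +1 month to 2020-12-26 gives 2021-01-26.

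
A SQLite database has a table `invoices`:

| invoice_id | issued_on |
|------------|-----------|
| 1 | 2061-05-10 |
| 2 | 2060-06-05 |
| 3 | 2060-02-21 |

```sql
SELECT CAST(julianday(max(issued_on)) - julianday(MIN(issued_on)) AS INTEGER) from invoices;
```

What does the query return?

MIN = 2060-02-21, MAX = 2061-05-10.
8 days remain in February 2060 after the 21st (29 − 21).
Full months from March 2060 through April 2061 contribute their day counts.
Then 10 days into May 2061.
Total: 8 + 31 + 30 + 31 + 30 + 31 + 31 + 30 + 31 + 30 + 31 + 31 + 28 + 31 + 30 + 10 = 444.

444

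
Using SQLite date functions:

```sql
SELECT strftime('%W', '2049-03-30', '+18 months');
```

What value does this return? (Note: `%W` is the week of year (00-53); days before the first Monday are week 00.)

39

First apply '+18 months': 2049-03-30 → 2050-09-30.
2050-09-30 is a Friday. SQLite's %W counts Mondays since the year started; the result is 39.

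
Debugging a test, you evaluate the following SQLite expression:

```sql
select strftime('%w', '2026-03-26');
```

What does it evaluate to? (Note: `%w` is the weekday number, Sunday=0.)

4

2026-03-26 is a Thursday; with Sunday=0 that is 4.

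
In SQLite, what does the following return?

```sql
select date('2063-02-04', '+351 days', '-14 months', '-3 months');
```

Applying '+351 days' to 2063-02-04: counting 351 days forward gives 2064-01-21.
Adding -14 months to 2064-01-21 gives 2062-11-21.
Adding -3 months to 2062-11-21 gives 2062-08-21.

2062-08-21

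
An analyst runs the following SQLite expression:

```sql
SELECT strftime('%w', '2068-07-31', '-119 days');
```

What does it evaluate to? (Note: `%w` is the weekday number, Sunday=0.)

2

First apply '-119 days': 2068-07-31 → 2068-04-03.
2068-04-03 is a Tuesday; with Sunday=0 that is 2.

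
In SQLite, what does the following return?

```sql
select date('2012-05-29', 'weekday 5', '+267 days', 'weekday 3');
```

`weekday 5` advances to the next Friday; 2012-05-29 is a Tuesday, so it moves forward to 2012-06-01.
Applying '+267 days' to 2012-06-01: counting 267 days forward gives 2013-02-23.
`weekday 3` advances to the next Wednesday; 2013-02-23 is a Saturday, so it moves forward to 2013-02-27.

2013-02-27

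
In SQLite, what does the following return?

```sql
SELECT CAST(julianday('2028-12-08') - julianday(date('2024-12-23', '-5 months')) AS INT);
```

Adding -5 months to 2024-12-23 gives 2024-07-23.
8 days remain in July 2024 after the 23rd (31 − 23).
Full months from August 2024 through November 2028 contribute their day counts.
Then 8 days into December 2028.
Total: 8 + 31 + 30 + 31 + 30 + 31 + 31 + 28 + 31 + 30 + 31 + 30 + 31 + 31 + 30 + 31 + 30 + 31 + 31 + 28 + 31 + 30 + 31 + 30 + 31 + 31 + 30 + 31 + 30 + 31 + 31 + 28 + 31 + 30 + 31 + 30 + 31 + 31 + 30 + 31 + 30 + 31 + 31 + 29 + 31 + 30 + 31 + 30 + 31 + 31 + 30 + 31 + 30 + 8 = 1599.

1599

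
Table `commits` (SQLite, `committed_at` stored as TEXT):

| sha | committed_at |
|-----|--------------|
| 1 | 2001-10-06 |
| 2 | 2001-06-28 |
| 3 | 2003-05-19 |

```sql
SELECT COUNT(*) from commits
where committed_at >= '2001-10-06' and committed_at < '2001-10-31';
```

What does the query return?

1

Rows in [2001-10-06, 2001-10-31): 2001-10-06 → 1 row.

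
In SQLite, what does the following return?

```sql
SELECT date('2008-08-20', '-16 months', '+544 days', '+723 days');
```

Adding -16 months to 2008-08-20 gives 2007-04-20.
Applying '+544 days' to 2007-04-20: counting 544 days forward gives 2008-10-15.
Applying '+723 days' to 2008-10-15: counting 723 days forward gives 2010-10-08.

2010-10-08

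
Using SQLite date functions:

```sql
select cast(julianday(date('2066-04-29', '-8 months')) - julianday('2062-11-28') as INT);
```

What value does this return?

1005

Adding -8 months to 2066-04-29 gives 2065-08-29.
2 days remain in November 2062 after the 28th (30 − 28).
Full months from December 2062 through July 2065 contribute their day counts.
Then 29 days into August 2065.
Total: 2 + 31 + 31 + 28 + 31 + 30 + 31 + 30 + 31 + 31 + 30 + 31 + 30 + 31 + 31 + 29 + 31 + 30 + 31 + 30 + 31 + 31 + 30 + 31 + 30 + 31 + 31 + 28 + 31 + 30 + 31 + 30 + 31 + 29 = 1005.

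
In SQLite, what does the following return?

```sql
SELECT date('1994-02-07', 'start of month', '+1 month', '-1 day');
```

1994-02-28

`start of month` rewinds 1994-02-07 to 1994-02-01.
Adding +1 month to 1994-02-01 gives 1994-03-01.
Going back 1 day from 1994-03-01 reaches 1994-02-28 (last day of February, 28 days).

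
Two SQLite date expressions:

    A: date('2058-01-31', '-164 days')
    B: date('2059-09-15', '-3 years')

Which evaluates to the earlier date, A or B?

B

A = 2057-08-20.
B = 2056-09-15.
B is earlier.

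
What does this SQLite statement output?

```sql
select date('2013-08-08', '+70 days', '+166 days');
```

Applying '+70 days' to 2013-08-08: counting 70 days forward gives 2013-10-17.
Applying '+166 days' to 2013-10-17: counting 166 days forward gives 2014-04-01.

2014-04-01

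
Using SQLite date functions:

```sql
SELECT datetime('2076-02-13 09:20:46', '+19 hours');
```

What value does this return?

+19 hours from 2076-02-13 09:20:46 is 2076-02-14 04:20:46 (crosses midnight).

2076-02-14 04:20:46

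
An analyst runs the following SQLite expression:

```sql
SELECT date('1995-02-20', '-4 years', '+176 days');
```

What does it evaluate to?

1991-08-15

Adding -4 years to 1995-02-20 gives 1991-02-20.
Applying '+176 days' to 1991-02-20: counting 176 days forward gives 1991-08-15.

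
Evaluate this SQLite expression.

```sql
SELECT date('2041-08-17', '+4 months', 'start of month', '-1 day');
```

Adding +4 months to 2041-08-17 gives 2041-12-17.
`start of month` rewinds 2041-12-17 to 2041-12-01.
Going back 1 day from 2041-12-01 reaches 2041-11-30 (last day of November, 30 days).

2041-11-30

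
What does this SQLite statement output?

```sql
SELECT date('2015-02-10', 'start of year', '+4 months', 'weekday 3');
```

2015-05-06

`start of year` rewinds 2015-02-10 to 2015-01-01.
Adding +4 months to 2015-01-01 gives 2015-05-01.
`weekday 3` advances to the next Wednesday; 2015-05-01 is a Friday, so it moves forward to 2015-05-06.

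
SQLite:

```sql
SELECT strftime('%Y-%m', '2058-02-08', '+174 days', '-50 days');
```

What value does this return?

2058-06

First apply '+174 days', '-50 days': 2058-02-08 → 2058-06-12.
`%Y-%m` extracts the year-month: 2058-06.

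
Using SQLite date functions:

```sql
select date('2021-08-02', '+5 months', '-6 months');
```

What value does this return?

2021-07-02

Adding +5 months to 2021-08-02 gives 2022-01-02.
Adding -6 months to 2022-01-02 gives 2021-07-02.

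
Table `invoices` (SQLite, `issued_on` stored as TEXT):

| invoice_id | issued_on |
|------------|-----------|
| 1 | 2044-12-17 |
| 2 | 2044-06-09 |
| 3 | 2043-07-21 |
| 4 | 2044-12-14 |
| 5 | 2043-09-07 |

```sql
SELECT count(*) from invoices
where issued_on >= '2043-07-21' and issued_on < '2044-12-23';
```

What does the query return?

Rows in [2043-07-21, 2044-12-23): 2044-12-17, 2044-06-09, 2043-07-21, 2044-12-14, 2043-09-07 → 5 rows.

5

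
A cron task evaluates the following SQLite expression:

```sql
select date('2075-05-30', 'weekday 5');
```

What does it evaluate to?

`weekday 5` advances to the next Friday; 2075-05-30 is a Thursday, so it moves forward to 2075-05-31.

2075-05-31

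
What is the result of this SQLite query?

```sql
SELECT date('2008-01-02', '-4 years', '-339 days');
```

Adding -4 years to 2008-01-02 gives 2004-01-02.
Applying '-339 days' to 2004-01-02: counting 339 days back gives 2003-01-28.

2003-01-28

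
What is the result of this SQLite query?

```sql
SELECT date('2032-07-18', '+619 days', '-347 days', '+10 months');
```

2034-02-16

Applying '+619 days' to 2032-07-18: counting 619 days forward gives 2034-03-29.
Applying '-347 days' to 2034-03-29: counting 347 days back gives 2033-04-16.
Adding +10 months to 2033-04-16 gives 2034-02-16.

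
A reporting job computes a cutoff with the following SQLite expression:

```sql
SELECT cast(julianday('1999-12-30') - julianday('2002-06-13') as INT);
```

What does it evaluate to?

-896

1 day remains in December 1999 after the 30th (31 − 30).
Full months from January 2000 through May 2002 contribute their day counts.
Then 13 days into June 2002.
Total: 1 + 31 + 29 + 31 + 30 + 31 + 30 + 31 + 31 + 30 + 31 + 30 + 31 + 31 + 28 + 31 + 30 + 31 + 30 + 31 + 31 + 30 + 31 + 30 + 31 + 31 + 28 + 31 + 30 + 31 + 13 = 896.
The subtraction is earlier − later, so the result is −896 → -896.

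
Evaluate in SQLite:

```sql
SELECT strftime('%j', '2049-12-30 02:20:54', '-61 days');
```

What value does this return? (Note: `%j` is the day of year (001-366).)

First apply '-61 days': 2049-12-30 02:20:54 → 2049-10-30 02:20:54.
Day-of-year for 2049-10-30: days since 2049-01-01 inclusive = 303, zero-padded to 303.

303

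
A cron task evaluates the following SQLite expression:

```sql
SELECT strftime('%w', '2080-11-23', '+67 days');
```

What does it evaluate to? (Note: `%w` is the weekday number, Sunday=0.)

First apply '+67 days': 2080-11-23 → 2081-01-29.
2081-01-29 is a Wednesday; with Sunday=0 that is 3.

3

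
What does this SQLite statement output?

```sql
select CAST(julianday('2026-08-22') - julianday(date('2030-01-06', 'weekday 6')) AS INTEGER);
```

-1239

`weekday 6` advances to the next Saturday; 2030-01-06 is a Sunday, so it moves forward to 2030-01-12.
9 days remain in August 2026 after the 22nd (31 − 22).
Full months from September 2026 through December 2029 contribute their day counts.
Then 12 days into January 2030.
Total: 9 + 30 + 31 + 30 + 31 + 31 + 28 + 31 + 30 + 31 + 30 + 31 + 31 + 30 + 31 + 30 + 31 + 31 + 29 + 31 + 30 + 31 + 30 + 31 + 31 + 30 + 31 + 30 + 31 + 31 + 28 + 31 + 30 + 31 + 30 + 31 + 31 + 30 + 31 + 30 + 31 + 12 = 1239.
The subtraction is earlier − later, so the result is −1239 → -1239.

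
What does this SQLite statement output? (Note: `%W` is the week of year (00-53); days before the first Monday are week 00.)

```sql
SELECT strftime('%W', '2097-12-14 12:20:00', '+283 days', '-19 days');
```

35

First apply '+283 days', '-19 days': 2097-12-14 12:20:00 → 2098-09-04 12:20:00.
2098-09-04 is a Thursday. SQLite's %W counts Mondays since the year started; the result is 35.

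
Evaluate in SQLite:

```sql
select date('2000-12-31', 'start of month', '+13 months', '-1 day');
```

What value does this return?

2001-12-31

`start of month` rewinds 2000-12-31 to 2000-12-01.
Adding +13 months to 2000-12-01 gives 2002-01-01.
Going back 1 day from 2002-01-01 reaches 2001-12-31 (last day of December, 31 days).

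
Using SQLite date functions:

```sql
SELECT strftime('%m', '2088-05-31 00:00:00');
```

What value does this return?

05

`%m` extracts the 2-digit month (01-12): 05.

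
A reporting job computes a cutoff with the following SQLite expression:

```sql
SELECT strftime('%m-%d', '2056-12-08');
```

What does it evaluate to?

`%m-%d` extracts the month-day: 12-08.

12-08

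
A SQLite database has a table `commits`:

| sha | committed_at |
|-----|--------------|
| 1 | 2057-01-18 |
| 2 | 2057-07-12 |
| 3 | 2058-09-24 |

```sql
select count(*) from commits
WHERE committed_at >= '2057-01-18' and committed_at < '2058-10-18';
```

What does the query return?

Rows in [2057-01-18, 2058-10-18): 2057-01-18, 2057-07-12, 2058-09-24 → 3 rows.

3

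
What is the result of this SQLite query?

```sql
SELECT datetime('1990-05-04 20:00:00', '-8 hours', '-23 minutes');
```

-8 hours from 1990-05-04 20:00:00 is 1990-05-04 12:00:00.
-23 minutes from 1990-05-04 12:00:00 is 1990-05-04 11:37:00.

1990-05-04 11:37:00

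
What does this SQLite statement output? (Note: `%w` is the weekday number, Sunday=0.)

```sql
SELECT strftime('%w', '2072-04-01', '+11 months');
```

3

First apply '+11 months': 2072-04-01 → 2073-03-01.
2073-03-01 is a Wednesday; with Sunday=0 that is 3.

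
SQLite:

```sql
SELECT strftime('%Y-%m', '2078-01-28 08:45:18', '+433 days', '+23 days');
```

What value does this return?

2079-04

First apply '+433 days', '+23 days': 2078-01-28 08:45:18 → 2079-04-29 08:45:18.
`%Y-%m` extracts the year-month: 2079-04.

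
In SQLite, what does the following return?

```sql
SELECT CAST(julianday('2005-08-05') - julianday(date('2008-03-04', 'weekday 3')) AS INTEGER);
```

-943

`weekday 3` advances to the next Wednesday; 2008-03-04 is a Tuesday, so it moves forward to 2008-03-05.
26 days remain in August 2005 after the 5th (31 − 5).
Full months from September 2005 through February 2008 contribute their day counts.
Then 5 days into March 2008.
Total: 26 + 30 + 31 + 30 + 31 + 31 + 28 + 31 + 30 + 31 + 30 + 31 + 31 + 30 + 31 + 30 + 31 + 31 + 28 + 31 + 30 + 31 + 30 + 31 + 31 + 30 + 31 + 30 + 31 + 31 + 29 + 5 = 943.
The subtraction is earlier − later, so the result is −943 → -943.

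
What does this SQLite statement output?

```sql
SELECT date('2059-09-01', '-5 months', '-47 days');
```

Adding -5 months to 2059-09-01 gives 2059-04-01.
Applying '-47 days' to 2059-04-01: counting 47 days back gives 2059-02-13.

2059-02-13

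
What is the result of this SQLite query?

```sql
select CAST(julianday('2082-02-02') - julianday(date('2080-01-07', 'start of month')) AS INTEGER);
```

763

`start of month` rewinds 2080-01-07 to 2080-01-01.
30 days remain in January 2080 after the 1st (31 − 1).
Full months from February 2080 through January 2082 contribute their day counts.
Then 2 days into February 2082.
Total: 30 + 29 + 31 + 30 + 31 + 30 + 31 + 31 + 30 + 31 + 30 + 31 + 31 + 28 + 31 + 30 + 31 + 30 + 31 + 31 + 30 + 31 + 30 + 31 + 31 + 2 = 763.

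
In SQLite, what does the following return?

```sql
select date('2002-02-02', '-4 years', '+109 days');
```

Adding -4 years to 2002-02-02 gives 1998-02-02.
Applying '+109 days' to 1998-02-02: counting 109 days forward gives 1998-05-22.

1998-05-22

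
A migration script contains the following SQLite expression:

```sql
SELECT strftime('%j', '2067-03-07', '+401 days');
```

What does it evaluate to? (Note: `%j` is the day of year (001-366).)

First apply '+401 days': 2067-03-07 → 2068-04-11.
Day-of-year for 2068-04-11: days since 2068-01-01 inclusive = 102, zero-padded to 102.

102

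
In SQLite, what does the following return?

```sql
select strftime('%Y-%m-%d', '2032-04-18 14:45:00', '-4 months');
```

2031-12-18

First apply '-4 months': 2032-04-18 14:45:00 → 2031-12-18 14:45:00.
`%Y-%m-%d` extracts the ISO date: 2031-12-18.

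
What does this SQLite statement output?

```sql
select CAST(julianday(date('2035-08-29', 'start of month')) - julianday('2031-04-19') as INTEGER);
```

1565

`start of month` rewinds 2035-08-29 to 2035-08-01.
11 days remain in April 2031 after the 19th (30 − 19).
Full months from May 2031 through July 2035 contribute their day counts.
Then 1 day into August 2035.
Total: 11 + 31 + 30 + 31 + 31 + 30 + 31 + 30 + 31 + 31 + 29 + 31 + 30 + 31 + 30 + 31 + 31 + 30 + 31 + 30 + 31 + 31 + 28 + 31 + 30 + 31 + 30 + 31 + 31 + 30 + 31 + 30 + 31 + 31 + 28 + 31 + 30 + 31 + 30 + 31 + 31 + 30 + 31 + 30 + 31 + 31 + 28 + 31 + 30 + 31 + 30 + 31 + 1 = 1565.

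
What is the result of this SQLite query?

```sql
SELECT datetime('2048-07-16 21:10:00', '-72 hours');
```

-72 hours from 2048-07-16 21:10:00 is 2048-07-13 21:10:00 (crosses midnight).

2048-07-13 21:10:00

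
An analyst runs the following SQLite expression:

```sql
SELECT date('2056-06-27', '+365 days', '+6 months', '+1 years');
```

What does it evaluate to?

Applying '+365 days' to 2056-06-27: counting 365 days forward gives 2057-06-27.
Adding +6 months to 2057-06-27 gives 2057-12-27.
Adding +1 year to 2057-12-27 gives 2058-12-27.

2058-12-27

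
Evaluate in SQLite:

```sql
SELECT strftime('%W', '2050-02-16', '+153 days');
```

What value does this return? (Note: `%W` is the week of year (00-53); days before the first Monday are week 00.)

First apply '+153 days': 2050-02-16 → 2050-07-19.
2050-07-19 is a Tuesday. SQLite's %W counts Mondays since the year started; the result is 29.

29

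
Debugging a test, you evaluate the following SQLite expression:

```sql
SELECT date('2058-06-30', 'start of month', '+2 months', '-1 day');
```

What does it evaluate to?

`start of month` rewinds 2058-06-30 to 2058-06-01.
Adding +2 months to 2058-06-01 gives 2058-08-01.
Going back 1 day from 2058-08-01 reaches 2058-07-31 (last day of July, 31 days).

2058-07-31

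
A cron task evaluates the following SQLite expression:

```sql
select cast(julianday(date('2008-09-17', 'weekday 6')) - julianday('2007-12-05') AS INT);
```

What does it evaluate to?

290

`weekday 6` advances to the next Saturday; 2008-09-17 is a Wednesday, so it moves forward to 2008-09-20.
26 days remain in December 2007 after the 5th (31 − 5).
Full months from January 2008 through August 2008 contribute their day counts.
Then 20 days into September 2008.
Total: 26 + 31 + 29 + 31 + 30 + 31 + 30 + 31 + 31 + 20 = 290.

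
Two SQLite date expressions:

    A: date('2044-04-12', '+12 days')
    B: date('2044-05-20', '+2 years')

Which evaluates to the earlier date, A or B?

A

A = 2044-04-24.
B = 2046-05-20.
A is earlier.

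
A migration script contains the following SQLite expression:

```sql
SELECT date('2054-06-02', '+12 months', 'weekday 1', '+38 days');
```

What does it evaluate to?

Adding +12 months to 2054-06-02 gives 2055-06-02.
`weekday 1` advances to the next Monday; 2055-06-02 is a Wednesday, so it moves forward to 2055-06-07.
June 2055 has 30 days; 23 remain after the 7th, so 24 days reach 2055-07-01.
Advancing 14 more days within July lands on 2055-07-15.

2055-07-15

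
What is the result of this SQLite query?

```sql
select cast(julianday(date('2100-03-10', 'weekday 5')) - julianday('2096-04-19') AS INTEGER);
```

`weekday 5` advances to the next Friday; 2100-03-10 is a Wednesday, so it moves forward to 2100-03-12.
11 days remain in April 2096 after the 19th (30 − 19).
Full months from May 2096 through February 2100 contribute their day counts.
Then 12 days into March 2100.
Total: 11 + 31 + 30 + 31 + 31 + 30 + 31 + 30 + 31 + 31 + 28 + 31 + 30 + 31 + 30 + 31 + 31 + 30 + 31 + 30 + 31 + 31 + 28 + 31 + 30 + 31 + 30 + 31 + 31 + 30 + 31 + 30 + 31 + 31 + 28 + 31 + 30 + 31 + 30 + 31 + 31 + 30 + 31 + 30 + 31 + 31 + 28 + 12 = 1422.

1422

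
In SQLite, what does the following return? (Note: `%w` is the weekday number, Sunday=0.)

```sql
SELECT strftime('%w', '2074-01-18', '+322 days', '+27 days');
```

First apply '+322 days', '+27 days': 2074-01-18 → 2075-01-02.
2075-01-02 is a Wednesday; with Sunday=0 that is 3.

3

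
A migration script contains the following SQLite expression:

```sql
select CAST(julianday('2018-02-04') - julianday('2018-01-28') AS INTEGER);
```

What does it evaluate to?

7

3 days remain in January 2018 after the 28th (31 − 28).
Then 4 days into February 2018.
Total: 3 + 4 = 7.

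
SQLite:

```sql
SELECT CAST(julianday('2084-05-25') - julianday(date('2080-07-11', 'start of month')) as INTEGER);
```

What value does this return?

`start of month` rewinds 2080-07-11 to 2080-07-01.
30 days remain in July 2080 after the 1st (31 − 1).
Full months from August 2080 through April 2084 contribute their day counts.
Then 25 days into May 2084.
Total: 30 + 31 + 30 + 31 + 30 + 31 + 31 + 28 + 31 + 30 + 31 + 30 + 31 + 31 + 30 + 31 + 30 + 31 + 31 + 28 + 31 + 30 + 31 + 30 + 31 + 31 + 30 + 31 + 30 + 31 + 31 + 28 + 31 + 30 + 31 + 30 + 31 + 31 + 30 + 31 + 30 + 31 + 31 + 29 + 31 + 30 + 25 = 1424.

1424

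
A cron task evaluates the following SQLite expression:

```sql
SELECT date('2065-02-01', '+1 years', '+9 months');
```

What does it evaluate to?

Adding +1 year to 2065-02-01 gives 2066-02-01.
Adding +9 months to 2066-02-01 gives 2066-11-01.

2066-11-01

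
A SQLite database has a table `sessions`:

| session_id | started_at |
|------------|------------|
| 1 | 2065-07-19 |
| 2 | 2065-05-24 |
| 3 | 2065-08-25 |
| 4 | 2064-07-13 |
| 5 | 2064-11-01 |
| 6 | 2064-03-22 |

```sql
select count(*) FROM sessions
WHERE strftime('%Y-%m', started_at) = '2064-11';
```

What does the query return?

Rows with year-month 2064-11: 2064-11-01 → 1.

1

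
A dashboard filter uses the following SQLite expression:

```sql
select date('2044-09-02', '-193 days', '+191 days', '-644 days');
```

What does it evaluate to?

2042-11-26

Applying '-193 days' to 2044-09-02: counting 193 days back gives 2044-02-22.
Applying '+191 days' to 2044-02-22: counting 191 days forward gives 2044-08-31.
Applying '-644 days' to 2044-08-31: counting 644 days back gives 2042-11-26.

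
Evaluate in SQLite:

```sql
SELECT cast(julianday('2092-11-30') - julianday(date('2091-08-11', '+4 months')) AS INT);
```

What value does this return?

Adding +4 months to 2091-08-11 gives 2091-12-11.
20 days remain in December 2091 after the 11th (31 − 11).
Full months from January 2092 through October 2092 contribute their day counts.
Then 30 days into November 2092.
Total: 20 + 31 + 29 + 31 + 30 + 31 + 30 + 31 + 31 + 30 + 31 + 30 = 355.

355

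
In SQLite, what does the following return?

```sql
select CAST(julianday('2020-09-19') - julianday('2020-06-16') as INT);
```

14 days remain in June 2020 after the 16th (30 − 16).
July 2020: 31 days.
August 2020: 31 days.
Then 19 days into September 2020.
Total: 14 + 31 + 31 + 19 = 95.

95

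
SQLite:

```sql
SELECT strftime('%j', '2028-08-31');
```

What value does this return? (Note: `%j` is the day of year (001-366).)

Day-of-year for 2028-08-31: days since 2028-01-01 inclusive = 244, zero-padded to 244.

244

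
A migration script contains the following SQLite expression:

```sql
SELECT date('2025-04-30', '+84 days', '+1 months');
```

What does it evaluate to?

2025-08-23

Applying '+84 days' to 2025-04-30: counting 84 days forward gives 2025-07-23.
Adding +1 month to 2025-07-23 gives 2025-08-23.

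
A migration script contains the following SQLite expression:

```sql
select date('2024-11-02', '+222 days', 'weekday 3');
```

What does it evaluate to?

2025-06-18

Applying '+222 days' to 2024-11-02: counting 222 days forward gives 2025-06-12.
`weekday 3` advances to the next Wednesday; 2025-06-12 is a Thursday, so it moves forward to 2025-06-18.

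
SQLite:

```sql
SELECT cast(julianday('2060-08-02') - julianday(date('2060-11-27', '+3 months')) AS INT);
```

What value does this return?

-209

Adding +3 months to 2060-11-27 gives 2061-02-27.
29 days remain in August 2060 after the 2nd (31 − 2).
September 2060: 30 days.
October 2060: 31 days.
November 2060: 30 days.
December 2060: 31 days.
January 2061: 31 days.
Then 27 days into February 2061.
Total: 29 + 30 + 31 + 30 + 31 + 31 + 27 = 209.
The subtraction is earlier − later, so the result is −209 → -209.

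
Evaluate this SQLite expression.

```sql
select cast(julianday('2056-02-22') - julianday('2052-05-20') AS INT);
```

11 days remain in May 2052 after the 20th (31 − 20).
Full months from June 2052 through January 2056 contribute their day counts.
Then 22 days into February 2056.
Total: 11 + 30 + 31 + 31 + 30 + 31 + 30 + 31 + 31 + 28 + 31 + 30 + 31 + 30 + 31 + 31 + 30 + 31 + 30 + 31 + 31 + 28 + 31 + 30 + 31 + 30 + 31 + 31 + 30 + 31 + 30 + 31 + 31 + 28 + 31 + 30 + 31 + 30 + 31 + 31 + 30 + 31 + 30 + 31 + 31 + 22 = 1373.

1373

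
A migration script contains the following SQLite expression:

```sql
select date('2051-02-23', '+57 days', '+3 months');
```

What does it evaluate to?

Applying '+57 days' to 2051-02-23: counting 57 days forward gives 2051-04-21.
Adding +3 months to 2051-04-21 gives 2051-07-21.

2051-07-21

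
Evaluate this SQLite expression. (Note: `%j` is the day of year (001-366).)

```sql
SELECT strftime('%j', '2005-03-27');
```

Day-of-year for 2005-03-27: days since 2005-01-01 inclusive = 86, zero-padded to 086.

086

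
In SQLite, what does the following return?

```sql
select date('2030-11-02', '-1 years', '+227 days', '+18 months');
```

Adding -1 year to 2030-11-02 gives 2029-11-02.
Applying '+227 days' to 2029-11-02: counting 227 days forward gives 2030-06-17.
Adding +18 months to 2030-06-17 gives 2031-12-17.

2031-12-17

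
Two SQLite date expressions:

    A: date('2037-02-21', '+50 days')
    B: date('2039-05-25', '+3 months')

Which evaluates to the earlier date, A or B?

A = 2037-04-12.
B = 2039-08-25.
A is earlier.

A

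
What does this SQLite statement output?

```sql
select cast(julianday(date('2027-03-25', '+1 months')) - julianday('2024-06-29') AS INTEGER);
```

Adding +1 month to 2027-03-25 gives 2027-04-25.
1 day remains in June 2024 after the 29th (30 − 29).
Full months from July 2024 through March 2027 contribute their day counts.
Then 25 days into April 2027.
Total: 1 + 31 + 31 + 30 + 31 + 30 + 31 + 31 + 28 + 31 + 30 + 31 + 30 + 31 + 31 + 30 + 31 + 30 + 31 + 31 + 28 + 31 + 30 + 31 + 30 + 31 + 31 + 30 + 31 + 30 + 31 + 31 + 28 + 31 + 25 = 1030.

1030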